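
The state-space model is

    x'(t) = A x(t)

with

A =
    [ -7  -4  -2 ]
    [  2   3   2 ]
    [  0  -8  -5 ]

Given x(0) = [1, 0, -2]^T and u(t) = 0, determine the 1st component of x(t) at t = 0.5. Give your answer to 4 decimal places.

det(sI - A) = s^3 - (tr A)s^2 + (M11 + M22 + M33)s - det A, where Mii is the 2×2 principal minor of A obtained by deleting row i and column i.
tr A = (-7) + 3 + (-5) = -9; M11 = 3·(-5) - 2·(-8) = -15 - (-16) = 1; M22 = (-7)·(-5) - (-2)·0 = 35 - 0 = 35; M33 = (-7)·3 - (-4)·2 = -21 - (-8) = -13; sum of minors = 23.
det A = (-7)·(3·(-5) - 2·(-8)) - (-4)·(2·(-5) - 2·0) + (-2)·(2·(-8) - 3·0) = (-7)·1 - (-4)·(-10) + (-2)·(-16) = -15.
So p(s) = det(sI - A) = s^3 + 9s^2 + 23s + 15.
Rational-root test: any integer root divides 15. Testing small divisors, s = -1 works: p(-1) = -1 + 9 + (-23) + 15 = 0, so (s + 1) is a factor.
Dividing, p(s) = (s + 1)(s^2 + 8s + 15).
Factor s^2 + 8s + 15: two numbers with sum -8 and product 15 are -3 and -5, so s^2 + 8s + 15 = (s + 3)(s + 5).
Hence p(s) = (s + 1) (s + 3) (s + 5), with roots -5, -3, -1.
The eigenvalues -5, -3, -1 are distinct and real, so A is diagonalisable and x(t) = e^{At} x(0) = V diag(e^{λ_i t}) V^{-1} x(0), where the columns of V are the eigenvectors.
λ = -5: A - (-5)I = [[-2, -4, -2], [2, 8, 2], [0, -8, 0]]. v must be orthogonal to every row; (row 1) × (row 2) = [8, 0, -8], so take v_1 = [1, 0, -1]^T.
λ = -3: A - (-3)I = [[-4, -4, -2], [2, 6, 2], [0, -8, -2]]. v must be orthogonal to every row; (row 1) × (row 2) = [4, 4, -16], so take v_2 = [1, 1, -4]^T.
λ = -1: A - (-1)I = [[-6, -4, -2], [2, 4, 2], [0, -8, -4]]. v must be orthogonal to every row; (row 1) × (row 2) = [0, 8, -16], so take v_3 = [0, 1, -2]^T.
V = [v_1 v_2 v_3] = [[1, 1, 0], [0, 1, 1], [-1, -4, -2]] has det V = 1, so V^{-1} = adj(V)/det V = [[2, 2, 1], [-1, -2, -1], [1, 3, 1]].
Modal coordinates z(0) = V^{-1} x(0): 2·1 + 2·0 + 1·(-2) = 0; (-1)·1 + (-2)·0 + (-1)·(-2) = 1; 1·1 + 3·0 + 1·(-2) = -1; so z(0) = [0, 1, -1]^T.
x_1(t) = Σ_i (v_i)_1 · z_i(0) · e^{λ_i t} (row 1 of V times the modal terms).
x_1(0.5) = 1·0·e^{-5·0.5} + 1·1·e^{-3·0.5} + 0·(-1)·e^{-1·0.5} = 0·0.082085 + 1·0.223130 + 0·0.606531 = 0.2231.

0.2231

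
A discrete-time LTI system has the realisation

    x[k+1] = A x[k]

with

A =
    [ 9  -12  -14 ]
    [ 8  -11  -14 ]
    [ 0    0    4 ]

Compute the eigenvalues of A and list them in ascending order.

det(zI - A) = z^3 - (tr A)z^2 + (M11 + M22 + M33)z - det A, where Mii is the 2×2 principal minor of A obtained by deleting row i and column i.
tr A = 9 + (-11) + 4 = 2; M11 = (-11)·4 - (-14)·0 = -44 - 0 = -44; M22 = 9·4 - (-14)·0 = 36 - 0 = 36; M33 = 9·(-11) - (-12)·8 = -99 - (-96) = -3; sum of minors = -11.
det A = 9·((-11)·4 - (-14)·0) - (-12)·(8·4 - (-14)·0) + (-14)·(8·0 - (-11)·0) = 9·(-44) - (-12)·32 + (-14)·0 = -12.
So p(z) = det(zI - A) = z^3 - 2z^2 - 11z + 12.
Rational-root test: any integer root divides 12. Testing small divisors, z = 1 works: p(1) = 1 + (-2) + (-11) + 12 = 0, so (z - 1) is a factor.
Dividing, p(z) = (z - 1)(z^2 - z - 12).
Factor z^2 - z - 12: two numbers with sum 1 and product -12 are 4 and -3, so z^2 - z - 12 = (z - 4)(z + 3).
Hence p(z) = (z - 4) (z - 1) (z + 3), with roots -3, 1, 4.

-3, 1, 4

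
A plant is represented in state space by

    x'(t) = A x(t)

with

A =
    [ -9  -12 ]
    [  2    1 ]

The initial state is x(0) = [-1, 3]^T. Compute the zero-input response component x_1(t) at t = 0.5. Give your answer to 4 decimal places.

-2.3388

det(sI - A) = s^2 - (tr A)s + det A, with tr A = (-9) + 1 = -8 and det A = (-9)·1 - (-12)·2 = -9 - (-24) = 15.
So p(s) = det(sI - A) = s^2 + 8s + 15.
Factor s^2 + 8s + 15: two numbers with sum -8 and product 15 are -3 and -5, so s^2 + 8s + 15 = (s + 3)(s + 5).
Hence p(s) = (s + 3) (s + 5), with roots -5, -3.
The eigenvalues -5, -3 are distinct and real, so A is diagonalisable and x(t) = e^{At} x(0) = V diag(e^{λ_i t}) V^{-1} x(0), where the columns of V are the eigenvectors.
λ = -5: A - (-5)I = [[-4, -12], [2, 6]]. Row 1 gives (-4)·v1 + (-12)·v2 = 0, so take v_1 = [-3, 1]^T.
λ = -3: A - (-3)I = [[-6, -12], [2, 4]]. Row 1 gives (-6)·v1 + (-12)·v2 = 0, so take v_2 = [-2, 1]^T.
V = [v_1 v_2] = [[-3, -2], [1, 1]] has det V = -1, so V^{-1} = adj(V)/det V = [[-1, -2], [1, 3]].
Modal coordinates z(0) = V^{-1} x(0): (-1)·(-1) + (-2)·3 = -5; 1·(-1) + 3·3 = 8; so z(0) = [-5, 8]^T.
x_1(t) = Σ_i (v_i)_1 · z_i(0) · e^{λ_i t} (row 1 of V times the modal terms).
x_1(0.5) = (-3)·(-5)·e^{-5·0.5} + (-2)·8·e^{-3·0.5} = 15·0.082085 + (-16)·0.223130 = -2.3388.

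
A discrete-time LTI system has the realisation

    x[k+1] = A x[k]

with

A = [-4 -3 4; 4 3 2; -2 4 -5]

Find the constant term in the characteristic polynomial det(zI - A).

-132

Expand det(zI - A) for the 3×3 matrix.
p(z) = z^3 + 6z^2 + 5z - 132.
(Check: constant term = det(-A) = (-1)^3 det A = -132; coefficient of z^2 = -tr A = 6.)
The constant term is -132.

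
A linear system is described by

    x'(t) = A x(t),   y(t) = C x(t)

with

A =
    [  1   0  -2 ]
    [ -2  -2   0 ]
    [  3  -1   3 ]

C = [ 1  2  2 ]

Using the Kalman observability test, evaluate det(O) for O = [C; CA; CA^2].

CA = [[3, -6, 4]]
CA^2 = [[27, 8, 6]]
Observability matrix O = [C; CA; CA^2] = [[1, 2, 2], [3, -6, 4], [27, 8, 6]]
Expanding along the first row, det(O) = 1·((-6)·6 - 4·8) - 2·(3·6 - 4·27) + 2·(3·8 - (-6)·27) = 1·(-68) - 2·(-90) + 2·186 = 484
Since det(O) ≠ 0, rank(O) = 3 and the system is completely observable.

484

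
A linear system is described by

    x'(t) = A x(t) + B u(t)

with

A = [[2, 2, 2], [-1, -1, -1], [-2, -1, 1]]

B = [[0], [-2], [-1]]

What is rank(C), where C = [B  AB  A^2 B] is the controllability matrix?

AB = [[-6], [3], [1]]
A^2B = [[-4], [2], [10]]
Controllability matrix C = [B  AB  A^2B] = [[0, -6, -4], [-2, 3, 2], [-1, 1, 10]]
det(C) = 0·(3·10 - 2·1) - (-6)·((-2)·10 - 2·(-1)) + (-4)·((-2)·1 - 3·(-1)) = 0·28 - (-6)·(-18) + (-4)·1 = -112 ≠ 0, so rank(C) = 3.
rank(C) = 3 = n, so the pair (A, B) is completely controllable.

3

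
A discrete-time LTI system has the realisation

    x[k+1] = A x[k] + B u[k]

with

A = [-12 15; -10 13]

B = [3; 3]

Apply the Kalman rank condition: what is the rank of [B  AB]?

AB = [[9], [9]]
Controllability matrix C = [B  AB] = [[3, 9], [3, 9]]
Every column of C is a scalar multiple of column 1 = [3, 3] (multipliers 1, 3), so the columns span a one-dimensional space.
C ≠ 0, hence rank(C) = 1.
rank(C) = 1 < n = 2, so the pair (A, B) is not completely controllable.

1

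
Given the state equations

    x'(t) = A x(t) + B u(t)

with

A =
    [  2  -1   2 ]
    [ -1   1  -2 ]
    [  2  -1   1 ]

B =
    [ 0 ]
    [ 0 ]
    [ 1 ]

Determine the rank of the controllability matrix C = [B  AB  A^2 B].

3

AB = [[2], [-2], [1]]
A^2B = [[8], [-6], [7]]
Controllability matrix C = [B  AB  A^2B] = [[0, 2, 8], [0, -2, -6], [1, 1, 7]]
det(C) = 0·((-2)·7 - (-6)·1) - 2·(0·7 - (-6)·1) + 8·(0·1 - (-2)·1) = 0·(-8) - 2·6 + 8·2 = 4 ≠ 0, so rank(C) = 3.
rank(C) = 3 = n, so the pair (A, B) is completely controllable.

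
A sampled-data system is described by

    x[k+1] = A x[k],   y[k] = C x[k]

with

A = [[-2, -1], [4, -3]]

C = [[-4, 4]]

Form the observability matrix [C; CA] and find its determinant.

-64

CA = [[24, -8]]
Observability matrix O = [C; CA] = [[-4, 4], [24, -8]]
det(O) = (-4)·(-8) - 4·24 = 32 - 96 = -64
Since det(O) ≠ 0, rank(O) = 2 and the system is completely observable.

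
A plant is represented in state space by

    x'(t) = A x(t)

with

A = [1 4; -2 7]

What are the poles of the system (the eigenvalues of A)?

det(sI - A) = s^2 - (tr A)s + det A, with tr A = 1 + 7 = 8 and det A = 1·7 - 4·(-2) = 7 - (-8) = 15.
So p(s) = det(sI - A) = s^2 - 8s + 15.
Factor s^2 - 8s + 15: two numbers with sum 8 and product 15 are 5 and 3, so s^2 - 8s + 15 = (s - 5)(s - 3).
Hence p(s) = (s - 5) (s - 3), with roots 3, 5.
At least one eigenvalue has non-negative real part, so the system is not asymptotically stable.

3, 5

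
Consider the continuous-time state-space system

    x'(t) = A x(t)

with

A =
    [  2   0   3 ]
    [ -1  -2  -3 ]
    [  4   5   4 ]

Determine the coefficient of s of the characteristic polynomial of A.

Expand det(sI - A) for the 3×3 matrix.
p(s) = s^3 - 4s^2 - s - 23.
(Check: constant term = det(-A) = (-1)^3 det A = -23; coefficient of s^2 = -tr A = -4.)
The coefficient of s is -1.

-1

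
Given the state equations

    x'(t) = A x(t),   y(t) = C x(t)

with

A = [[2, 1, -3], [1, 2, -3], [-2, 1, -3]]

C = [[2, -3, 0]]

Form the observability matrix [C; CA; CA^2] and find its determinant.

96

CA = [[1, -4, 3]]
CA^2 = [[-8, -4, 0]]
Observability matrix O = [C; CA; CA^2] = [[2, -3, 0], [1, -4, 3], [-8, -4, 0]]
Expanding along the first row, det(O) = 2·((-4)·0 - 3·(-4)) - (-3)·(1·0 - 3·(-8)) + 0·(1·(-4) - (-4)·(-8)) = 2·12 - (-3)·24 + 0·(-36) = 96
Since det(O) ≠ 0, rank(O) = 3 and the system is completely observable.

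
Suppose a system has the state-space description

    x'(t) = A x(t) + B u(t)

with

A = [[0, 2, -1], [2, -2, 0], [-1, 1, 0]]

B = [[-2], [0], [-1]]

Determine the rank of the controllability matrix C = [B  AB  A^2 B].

3

AB = [[1], [-4], [2]]
A^2B = [[-10], [10], [-5]]
Controllability matrix C = [B  AB  A^2B] = [[-2, 1, -10], [0, -4, 10], [-1, 2, -5]]
det(C) = (-2)·((-4)·(-5) - 10·2) - 1·(0·(-5) - 10·(-1)) + (-10)·(0·2 - (-4)·(-1)) = (-2)·0 - 1·10 + (-10)·(-4) = 30 ≠ 0, so rank(C) = 3.
rank(C) = 3 = n, so the pair (A, B) is completely controllable.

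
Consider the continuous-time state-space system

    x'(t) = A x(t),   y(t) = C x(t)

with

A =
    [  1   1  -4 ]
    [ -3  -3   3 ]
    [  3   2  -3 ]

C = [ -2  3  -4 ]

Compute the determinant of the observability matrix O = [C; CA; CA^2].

CA = [[-23, -19, 29]]
CA^2 = [[121, 92, -52]]
Observability matrix O = [C; CA; CA^2] = [[-2, 3, -4], [-23, -19, 29], [121, 92, -52]]
Expanding along the first row, det(O) = (-2)·((-19)·(-52) - 29·92) - 3·((-23)·(-52) - 29·121) + (-4)·((-23)·92 - (-19)·121) = (-2)·(-1680) - 3·(-2313) + (-4)·183 = 9567
Since det(O) ≠ 0, rank(O) = 3 and the system is completely observable.

9567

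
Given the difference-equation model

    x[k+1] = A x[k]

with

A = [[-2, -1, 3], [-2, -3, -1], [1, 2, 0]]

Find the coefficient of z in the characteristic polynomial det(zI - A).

Expand det(zI - A) for the 3×3 matrix.
p(z) = z^3 + 5z^2 + 3z + 6.
(Check: constant term = det(-A) = (-1)^3 det A = 6; coefficient of z^2 = -tr A = 5.)
The coefficient of z is 3.

3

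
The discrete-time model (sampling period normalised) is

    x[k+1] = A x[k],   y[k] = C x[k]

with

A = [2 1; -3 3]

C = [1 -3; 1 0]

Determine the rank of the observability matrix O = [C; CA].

CA = [[11, -8], [2, 1]]
Observability matrix O = [C; CA] = [[1, -3], [1, 0], [11, -8], [2, 1]]
Take the 2×2 submatrix of O formed by rows 1, 2: [[1, -3], [1, 0]]. Its determinant is 1·0 - (-3)·1 = 0 - (-3) = 3 ≠ 0.
So rank(O) ≥ 2; since O has 2 columns, rank(O) = 2.
rank(O) = 2 = n, so the pair (A, C) is completely observable.

2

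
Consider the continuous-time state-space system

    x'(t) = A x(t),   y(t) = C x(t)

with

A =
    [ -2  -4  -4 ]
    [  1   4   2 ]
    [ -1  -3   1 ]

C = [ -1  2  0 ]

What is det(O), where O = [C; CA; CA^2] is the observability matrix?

CA = [[4, 12, 8]]
CA^2 = [[-4, 8, 16]]
Observability matrix O = [C; CA; CA^2] = [[-1, 2, 0], [4, 12, 8], [-4, 8, 16]]
Expanding along the first row, det(O) = (-1)·(12·16 - 8·8) - 2·(4·16 - 8·(-4)) + 0·(4·8 - 12·(-4)) = (-1)·128 - 2·96 + 0·80 = -320
Since det(O) ≠ 0, rank(O) = 3 and the system is completely observable.

-320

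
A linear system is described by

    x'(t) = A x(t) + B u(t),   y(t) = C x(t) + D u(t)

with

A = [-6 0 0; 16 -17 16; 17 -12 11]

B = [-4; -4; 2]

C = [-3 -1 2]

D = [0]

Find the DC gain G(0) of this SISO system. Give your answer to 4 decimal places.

6.5333

G(0) = C(-A)^{-1}B + D = -C A^{-1} B + D.
det A = -30, so A^{-1} = (1/-30)·adj(A) = [[-1/6, 0, 0], [-16/5, 11/5, -16/5], [-97/30, 12/5, -17/5]]
A^{-1} B = [2/3, -12/5, -52/15]^T
C A^{-1} B = -98/15
G(0) = D - C A^{-1} B = 0 - (-98/15) = 98/15 ≈ 6.5333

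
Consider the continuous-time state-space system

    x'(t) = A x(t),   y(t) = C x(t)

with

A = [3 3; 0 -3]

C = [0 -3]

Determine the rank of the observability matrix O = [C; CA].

CA = [[0, 9]]
Observability matrix O = [C; CA] = [[0, -3], [0, 9]]
Every row of O is a scalar multiple of row 1 = [0, -3] (multipliers 1, -3), so the rows span a one-dimensional space.
O ≠ 0, hence rank(O) = 1.
rank(O) = 1 < n = 2, so the pair (A, C) is not completely observable.

1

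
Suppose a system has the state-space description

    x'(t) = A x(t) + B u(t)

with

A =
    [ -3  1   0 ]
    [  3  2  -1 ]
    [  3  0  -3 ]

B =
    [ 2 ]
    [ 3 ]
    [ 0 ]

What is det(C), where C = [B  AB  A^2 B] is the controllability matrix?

-621

AB = [[-3], [12], [6]]
A^2B = [[21], [9], [-27]]
Controllability matrix C = [B  AB  A^2B] = [[2, -3, 21], [3, 12, 9], [0, 6, -27]]
Expanding along the first row, det(C) = 2·(12·(-27) - 9·6) - (-3)·(3·(-27) - 9·0) + 21·(3·6 - 12·0) = 2·(-378) - (-3)·(-81) + 21·18 = -621
Since det(C) ≠ 0, rank(C) = 3 and the system is completely controllable.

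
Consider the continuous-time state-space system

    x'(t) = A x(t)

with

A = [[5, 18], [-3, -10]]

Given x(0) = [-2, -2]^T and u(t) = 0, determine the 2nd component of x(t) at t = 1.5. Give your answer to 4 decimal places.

det(sI - A) = s^2 - (tr A)s + det A, with tr A = 5 + (-10) = -5 and det A = 5·(-10) - 18·(-3) = -50 - (-54) = 4.
So p(s) = det(sI - A) = s^2 + 5s + 4.
Factor s^2 + 5s + 4: two numbers with sum -5 and product 4 are -1 and -4, so s^2 + 5s + 4 = (s + 1)(s + 4).
Hence p(s) = (s + 1) (s + 4), with roots -4, -1.
The eigenvalues -4, -1 are distinct and real, so A is diagonalisable and x(t) = e^{At} x(0) = V diag(e^{λ_i t}) V^{-1} x(0), where the columns of V are the eigenvectors.
λ = -4: A - (-4)I = [[9, 18], [-3, -6]]. Row 1 gives 9·v1 + 18·v2 = 0, so take v_1 = [-2, 1]^T.
λ = -1: A - (-1)I = [[6, 18], [-3, -9]]. Row 1 gives 6·v1 + 18·v2 = 0, so take v_2 = [3, -1]^T.
V = [v_1 v_2] = [[-2, 3], [1, -1]] has det V = -1, so V^{-1} = adj(V)/det V = [[1, 3], [1, 2]].
Modal coordinates z(0) = V^{-1} x(0): 1·(-2) + 3·(-2) = -8; 1·(-2) + 2·(-2) = -6; so z(0) = [-8, -6]^T.
x_2(t) = Σ_i (v_i)_2 · z_i(0) · e^{λ_i t} (row 2 of V times the modal terms).
x_2(1.5) = 1·(-8)·e^{-4·1.5} + (-1)·(-6)·e^{-1·1.5} = (-8)·0.00247875 + 6·0.22313016 = 1.3190.

1.3190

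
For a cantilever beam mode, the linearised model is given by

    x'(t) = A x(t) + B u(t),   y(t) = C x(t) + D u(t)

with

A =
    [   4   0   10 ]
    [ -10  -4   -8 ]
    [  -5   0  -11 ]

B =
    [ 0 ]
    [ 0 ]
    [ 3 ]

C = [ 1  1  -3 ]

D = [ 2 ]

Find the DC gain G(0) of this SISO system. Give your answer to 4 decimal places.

4.5000

G(0) = C(-A)^{-1}B + D = -C A^{-1} B + D.
det A = -24, so A^{-1} = (1/-24)·adj(A) = [[-11/6, 0, -5/3], [35/12, -1/4, 17/6], [5/6, 0, 2/3]]
A^{-1} B = [-5, 17/2, 2]^T
C A^{-1} B = -5/2
G(0) = D - C A^{-1} B = 2 - (-5/2) = 9/2 ≈ 4.5000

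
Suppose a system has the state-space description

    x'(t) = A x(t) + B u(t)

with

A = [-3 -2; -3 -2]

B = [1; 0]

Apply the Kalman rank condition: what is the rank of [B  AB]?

AB = [[-3], [-3]]
Controllability matrix C = [B  AB] = [[1, -3], [0, -3]]
det(C) = 1·(-3) - (-3)·0 = -3 - 0 = -3 ≠ 0, so rank(C) = 2.
rank(C) = 2 = n, so the pair (A, B) is completely controllable.

2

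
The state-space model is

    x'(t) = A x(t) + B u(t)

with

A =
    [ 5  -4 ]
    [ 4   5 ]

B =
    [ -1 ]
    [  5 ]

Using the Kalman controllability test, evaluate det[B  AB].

AB = [[-25], [21]]
Controllability matrix C = [B  AB] = [[-1, -25], [5, 21]]
det(C) = (-1)·21 - (-25)·5 = -21 - (-125) = 104
Since det(C) ≠ 0, rank(C) = 2 and the system is completely controllable.

104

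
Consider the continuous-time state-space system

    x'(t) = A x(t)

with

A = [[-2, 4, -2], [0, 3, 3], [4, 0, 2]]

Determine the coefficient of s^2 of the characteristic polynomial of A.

-3

Expand det(sI - A) for the 3×3 matrix.
p(s) = s^3 - 3s^2 + 4s - 60.
(Check: constant term = det(-A) = (-1)^3 det A = -60; coefficient of s^2 = -tr A = -3.)
The coefficient of s^2 is -3.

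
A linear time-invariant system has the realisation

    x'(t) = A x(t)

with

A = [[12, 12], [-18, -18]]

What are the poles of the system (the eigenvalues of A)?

-6, 0

det(sI - A) = s^2 - (tr A)s + det A, with tr A = 12 + (-18) = -6 and det A = 12·(-18) - 12·(-18) = -216 - (-216) = 0.
So p(s) = det(sI - A) = s^2 + 6s.
Factor s^2 + 6s: two numbers with sum -6 and product 0 are 0 and -6, so s^2 + 6s = s(s + 6).
Hence p(s) = s (s + 6), with roots -6, 0.
At least one eigenvalue has non-negative real part, so the system is not asymptotically stable.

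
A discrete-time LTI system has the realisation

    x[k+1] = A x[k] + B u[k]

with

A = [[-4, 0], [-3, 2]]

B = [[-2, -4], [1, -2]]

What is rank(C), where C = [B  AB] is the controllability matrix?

2

AB = [[8, 16], [8, 8]]
Controllability matrix C = [B  AB] = [[-2, -4, 8, 16], [1, -2, 8, 8]]
Take the 2×2 submatrix of C formed by columns 1, 2: [[-2, -4], [1, -2]]. Its determinant is (-2)·(-2) - (-4)·1 = 4 - (-4) = 8 ≠ 0.
So rank(C) ≥ 2; since C has 2 rows, rank(C) = 2.
rank(C) = 2 = n, so the pair (A, B) is completely controllable.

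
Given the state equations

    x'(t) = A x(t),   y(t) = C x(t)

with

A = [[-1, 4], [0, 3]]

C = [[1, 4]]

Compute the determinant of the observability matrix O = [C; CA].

20

CA = [[-1, 16]]
Observability matrix O = [C; CA] = [[1, 4], [-1, 16]]
det(O) = 1·16 - 4·(-1) = 16 - (-4) = 20
Since det(O) ≠ 0, rank(O) = 2 and the system is completely observable.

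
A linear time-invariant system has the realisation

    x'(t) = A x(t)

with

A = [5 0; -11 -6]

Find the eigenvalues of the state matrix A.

-6, 5

det(sI - A) = s^2 - (tr A)s + det A, with tr A = 5 + (-6) = -1 and det A = 5·(-6) - 0·(-11) = -30 - 0 = -30.
So p(s) = det(sI - A) = s^2 + s - 30.
Factor s^2 + s - 30: two numbers with sum -1 and product -30 are 5 and -6, so s^2 + s - 30 = (s - 5)(s + 6).
Hence p(s) = (s - 5) (s + 6), with roots -6, 5.
At least one eigenvalue has non-negative real part, so the system is not asymptotically stable.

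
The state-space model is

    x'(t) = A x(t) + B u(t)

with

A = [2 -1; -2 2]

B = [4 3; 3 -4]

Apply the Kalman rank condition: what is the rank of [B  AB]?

2

AB = [[5, 10], [-2, -14]]
Controllability matrix C = [B  AB] = [[4, 3, 5, 10], [3, -4, -2, -14]]
Take the 2×2 submatrix of C formed by columns 1, 2: [[4, 3], [3, -4]]. Its determinant is 4·(-4) - 3·3 = -16 - 9 = -25 ≠ 0.
So rank(C) ≥ 2; since C has 2 rows, rank(C) = 2.
rank(C) = 2 = n, so the pair (A, B) is completely controllable.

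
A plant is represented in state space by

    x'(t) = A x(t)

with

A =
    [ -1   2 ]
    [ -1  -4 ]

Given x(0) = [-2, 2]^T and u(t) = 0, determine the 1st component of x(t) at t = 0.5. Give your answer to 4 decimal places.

-0.4463

det(sI - A) = s^2 - (tr A)s + det A, with tr A = (-1) + (-4) = -5 and det A = (-1)·(-4) - 2·(-1) = 4 - (-2) = 6.
So p(s) = det(sI - A) = s^2 + 5s + 6.
Factor s^2 + 5s + 6: two numbers with sum -5 and product 6 are -2 and -3, so s^2 + 5s + 6 = (s + 2)(s + 3).
Hence p(s) = (s + 2) (s + 3), with roots -3, -2.
The eigenvalues -3, -2 are distinct and real, so A is diagonalisable and x(t) = e^{At} x(0) = V diag(e^{λ_i t}) V^{-1} x(0), where the columns of V are the eigenvectors.
λ = -3: A - (-3)I = [[2, 2], [-1, -1]]. Row 1 gives 2·v1 + 2·v2 = 0, so take v_1 = [-1, 1]^T.
λ = -2: A - (-2)I = [[1, 2], [-1, -2]]. Row 1 gives 1·v1 + 2·v2 = 0, so take v_2 = [-2, 1]^T.
V = [v_1 v_2] = [[-1, -2], [1, 1]] has det V = 1, so V^{-1} = adj(V)/det V = [[1, 2], [-1, -1]].
Modal coordinates z(0) = V^{-1} x(0): 1·(-2) + 2·2 = 2; (-1)·(-2) + (-1)·2 = 0; so z(0) = [2, 0]^T.
x_1(t) = Σ_i (v_i)_1 · z_i(0) · e^{λ_i t} (row 1 of V times the modal terms).
x_1(0.5) = (-1)·2·e^{-3·0.5} + (-2)·0·e^{-2·0.5} = (-2)·0.223130 + 0·0.367879 = -0.4463.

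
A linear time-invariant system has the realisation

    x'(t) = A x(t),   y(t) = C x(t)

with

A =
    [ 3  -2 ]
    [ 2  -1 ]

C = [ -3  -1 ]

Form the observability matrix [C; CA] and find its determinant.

CA = [[-11, 7]]
Observability matrix O = [C; CA] = [[-3, -1], [-11, 7]]
det(O) = (-3)·7 - (-1)·(-11) = -21 - 11 = -32
Since det(O) ≠ 0, rank(O) = 2 and the system is completely observable.

-32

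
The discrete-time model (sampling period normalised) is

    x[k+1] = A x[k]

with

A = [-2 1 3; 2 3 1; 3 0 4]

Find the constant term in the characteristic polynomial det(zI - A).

56

Expand det(zI - A) for the 3×3 matrix.
p(z) = z^3 - 5z^2 - 13z + 56.
(Check: constant term = det(-A) = (-1)^3 det A = 56; coefficient of z^2 = -tr A = -5.)
The constant term is 56.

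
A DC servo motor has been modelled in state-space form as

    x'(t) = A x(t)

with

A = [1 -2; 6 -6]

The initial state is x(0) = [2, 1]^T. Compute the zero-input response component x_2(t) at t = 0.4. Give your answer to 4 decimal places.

det(sI - A) = s^2 - (tr A)s + det A, with tr A = 1 + (-6) = -5 and det A = 1·(-6) - (-2)·6 = -6 - (-12) = 6.
So p(s) = det(sI - A) = s^2 + 5s + 6.
Factor s^2 + 5s + 6: two numbers with sum -5 and product 6 are -2 and -3, so s^2 + 5s + 6 = (s + 2)(s + 3).
Hence p(s) = (s + 2) (s + 3), with roots -3, -2.
The eigenvalues -3, -2 are distinct and real, so A is diagonalisable and x(t) = e^{At} x(0) = V diag(e^{λ_i t}) V^{-1} x(0), where the columns of V are the eigenvectors.
λ = -3: A - (-3)I = [[4, -2], [6, -3]]. Row 1 gives 4·v1 + (-2)·v2 = 0, so take v_1 = [-1, -2]^T.
λ = -2: A - (-2)I = [[3, -2], [6, -4]]. Row 1 gives 3·v1 + (-2)·v2 = 0, so take v_2 = [-2, -3]^T.
V = [v_1 v_2] = [[-1, -2], [-2, -3]] has det V = -1, so V^{-1} = adj(V)/det V = [[3, -2], [-2, 1]].
Modal coordinates z(0) = V^{-1} x(0): 3·2 + (-2)·1 = 4; (-2)·2 + 1·1 = -3; so z(0) = [4, -3]^T.
x_2(t) = Σ_i (v_i)_2 · z_i(0) · e^{λ_i t} (row 2 of V times the modal terms).
x_2(0.4) = (-2)·4·e^{-3·0.4} + (-3)·(-3)·e^{-2·0.4} = (-8)·0.301194 + 9·0.449329 = 1.6344.

1.6344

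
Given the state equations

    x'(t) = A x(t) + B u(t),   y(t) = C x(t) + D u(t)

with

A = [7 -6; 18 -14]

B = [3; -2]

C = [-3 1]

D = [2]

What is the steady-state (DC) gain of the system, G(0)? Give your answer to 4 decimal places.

G(0) = C(-A)^{-1}B + D = -C A^{-1} B + D.
det A = 10, so A^{-1} = (1/10)·adj(A) = [[-7/5, 3/5], [-9/5, 7/10]]
A^{-1} B = [-27/5, -34/5]^T
C A^{-1} B = 47/5
G(0) = D - C A^{-1} B = 2 - (47/5) = -37/5 ≈ -7.4000

-7.4000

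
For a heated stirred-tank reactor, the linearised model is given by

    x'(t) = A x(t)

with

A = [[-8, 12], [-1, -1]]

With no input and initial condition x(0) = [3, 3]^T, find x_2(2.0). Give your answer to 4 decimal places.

0.0027

det(sI - A) = s^2 - (tr A)s + det A, with tr A = (-8) + (-1) = -9 and det A = (-8)·(-1) - 12·(-1) = 8 - (-12) = 20.
So p(s) = det(sI - A) = s^2 + 9s + 20.
Factor s^2 + 9s + 20: two numbers with sum -9 and product 20 are -4 and -5, so s^2 + 9s + 20 = (s + 4)(s + 5).
Hence p(s) = (s + 4) (s + 5), with roots -5, -4.
The eigenvalues -5, -4 are distinct and real, so A is diagonalisable and x(t) = e^{At} x(0) = V diag(e^{λ_i t}) V^{-1} x(0), where the columns of V are the eigenvectors.
λ = -5: A - (-5)I = [[-3, 12], [-1, 4]]. Row 1 gives (-3)·v1 + 12·v2 = 0, so take v_1 = [4, 1]^T.
λ = -4: A - (-4)I = [[-4, 12], [-1, 3]]. Row 1 gives (-4)·v1 + 12·v2 = 0, so take v_2 = [-3, -1]^T.
V = [v_1 v_2] = [[4, -3], [1, -1]] has det V = -1, so V^{-1} = adj(V)/det V = [[1, -3], [1, -4]].
Modal coordinates z(0) = V^{-1} x(0): 1·3 + (-3)·3 = -6; 1·3 + (-4)·3 = -9; so z(0) = [-6, -9]^T.
x_2(t) = Σ_i (v_i)_2 · z_i(0) · e^{λ_i t} (row 2 of V times the modal terms).
x_2(2.0) = 1·(-6)·e^{-5·2.0} + (-1)·(-9)·e^{-4·2.0} = (-6)·0.000045 + 9·0.000335 = 0.0027.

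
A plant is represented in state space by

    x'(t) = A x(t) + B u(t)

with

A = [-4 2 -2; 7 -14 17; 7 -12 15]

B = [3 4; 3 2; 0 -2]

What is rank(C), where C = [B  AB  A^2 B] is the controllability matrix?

2

AB = [[-6, -8], [-21, -34], [-15, -26]]
A^2B = [[12, 16], [-3, -22], [-15, -38]]
Controllability matrix C = [B  AB  A^2B] = [[3, 4, -6, -8, 12, 16], [3, 2, -21, -34, -3, -22], [0, -2, -15, -26, -15, -38]]
The rows r1, r2, r3 of C are linearly dependent: r1 - r2 + r3 = 0 (check each entry), so rank(C) ≤ 2.
The 2×2 minor from rows 1, 2, columns 1, 2 is 3·2 - 4·3 = 6 - 12 = -6 ≠ 0, so rank(C) = 2.
rank(C) = 2 < n = 3, so the pair (A, B) is not completely controllable.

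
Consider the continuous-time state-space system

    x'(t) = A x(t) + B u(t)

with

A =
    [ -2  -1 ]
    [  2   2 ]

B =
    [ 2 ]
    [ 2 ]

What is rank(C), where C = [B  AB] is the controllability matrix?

AB = [[-6], [8]]
Controllability matrix C = [B  AB] = [[2, -6], [2, 8]]
det(C) = 2·8 - (-6)·2 = 16 - (-12) = 28 ≠ 0, so rank(C) = 2.
rank(C) = 2 = n, so the pair (A, B) is completely controllable.

2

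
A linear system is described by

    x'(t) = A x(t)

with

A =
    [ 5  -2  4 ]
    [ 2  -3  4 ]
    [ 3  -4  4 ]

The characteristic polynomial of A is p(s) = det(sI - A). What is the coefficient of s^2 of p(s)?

Expand det(sI - A) for the 3×3 matrix.
p(s) = s^3 - 6s^2 + s - 16.
(Check: constant term = det(-A) = (-1)^3 det A = -16; coefficient of s^2 = -tr A = -6.)
The coefficient of s^2 is -6.

-6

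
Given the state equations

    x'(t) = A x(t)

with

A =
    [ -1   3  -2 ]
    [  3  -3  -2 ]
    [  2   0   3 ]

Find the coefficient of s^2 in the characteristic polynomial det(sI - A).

Expand det(sI - A) for the 3×3 matrix.
p(s) = s^3 + s^2 - 14s + 42.
(Check: constant term = det(-A) = (-1)^3 det A = 42; coefficient of s^2 = -tr A = 1.)
The coefficient of s^2 is 1.

1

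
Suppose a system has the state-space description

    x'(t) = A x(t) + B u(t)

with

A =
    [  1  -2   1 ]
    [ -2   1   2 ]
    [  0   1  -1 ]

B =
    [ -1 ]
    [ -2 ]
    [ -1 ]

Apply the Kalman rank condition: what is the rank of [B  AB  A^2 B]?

AB = [[2], [-2], [-1]]
A^2B = [[5], [-8], [-1]]
Controllability matrix C = [B  AB  A^2B] = [[-1, 2, 5], [-2, -2, -8], [-1, -1, -1]]
det(C) = (-1)·((-2)·(-1) - (-8)·(-1)) - 2·((-2)·(-1) - (-8)·(-1)) + 5·((-2)·(-1) - (-2)·(-1)) = (-1)·(-6) - 2·(-6) + 5·0 = 18 ≠ 0, so rank(C) = 3.
rank(C) = 3 = n, so the pair (A, B) is completely controllable.

3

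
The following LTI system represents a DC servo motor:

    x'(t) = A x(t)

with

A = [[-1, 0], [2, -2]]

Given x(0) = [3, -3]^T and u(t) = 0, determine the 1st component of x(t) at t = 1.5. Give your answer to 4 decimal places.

0.6694

det(sI - A) = s^2 - (tr A)s + det A, with tr A = (-1) + (-2) = -3 and det A = (-1)·(-2) - 0·2 = 2 - 0 = 2.
So p(s) = det(sI - A) = s^2 + 3s + 2.
Factor s^2 + 3s + 2: two numbers with sum -3 and product 2 are -1 and -2, so s^2 + 3s + 2 = (s + 1)(s + 2).
Hence p(s) = (s + 1) (s + 2), with roots -2, -1.
The eigenvalues -2, -1 are distinct and real, so A is diagonalisable and x(t) = e^{At} x(0) = V diag(e^{λ_i t}) V^{-1} x(0), where the columns of V are the eigenvectors.
λ = -2: A - (-2)I = [[1, 0], [2, 0]]. Row 1 gives 1·v1 + 0·v2 = 0, so take v_1 = [0, 1]^T.
λ = -1: A - (-1)I = [[0, 0], [2, -1]]. Row 2 gives 2·v1 + (-1)·v2 = 0, so take v_2 = [1, 2]^T.
V = [v_1 v_2] = [[0, 1], [1, 2]] has det V = -1, so V^{-1} = adj(V)/det V = [[-2, 1], [1, 0]].
Modal coordinates z(0) = V^{-1} x(0): (-2)·3 + 1·(-3) = -9; 1·3 + 0·(-3) = 3; so z(0) = [-9, 3]^T.
x_1(t) = Σ_i (v_i)_1 · z_i(0) · e^{λ_i t} (row 1 of V times the modal terms).
x_1(1.5) = 0·(-9)·e^{-2·1.5} + 1·3·e^{-1·1.5} = 0·0.049787 + 3·0.223130 = 0.6694.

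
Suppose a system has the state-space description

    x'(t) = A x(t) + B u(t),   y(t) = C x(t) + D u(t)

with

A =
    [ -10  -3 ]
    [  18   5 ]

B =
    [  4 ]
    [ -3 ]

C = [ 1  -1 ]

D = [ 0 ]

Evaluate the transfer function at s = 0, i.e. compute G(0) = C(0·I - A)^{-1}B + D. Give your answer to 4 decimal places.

-13.2500

G(0) = C(-A)^{-1}B + D = -C A^{-1} B + D.
det A = 4, so A^{-1} = (1/4)·adj(A) = [[5/4, 3/4], [-9/2, -5/2]]
A^{-1} B = [11/4, -21/2]^T
C A^{-1} B = 53/4
G(0) = D - C A^{-1} B = 0 - (53/4) = -53/4 ≈ -13.2500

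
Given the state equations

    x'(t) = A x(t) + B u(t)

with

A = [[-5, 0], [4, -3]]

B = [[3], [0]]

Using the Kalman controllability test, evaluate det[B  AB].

AB = [[-15], [12]]
Controllability matrix C = [B  AB] = [[3, -15], [0, 12]]
det(C) = 3·12 - (-15)·0 = 36 - 0 = 36
Since det(C) ≠ 0, rank(C) = 2 and the system is completely controllable.

36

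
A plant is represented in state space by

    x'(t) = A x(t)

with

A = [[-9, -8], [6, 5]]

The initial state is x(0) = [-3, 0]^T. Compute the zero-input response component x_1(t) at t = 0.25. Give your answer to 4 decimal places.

det(sI - A) = s^2 - (tr A)s + det A, with tr A = (-9) + 5 = -4 and det A = (-9)·5 - (-8)·6 = -45 - (-48) = 3.
So p(s) = det(sI - A) = s^2 + 4s + 3.
Factor s^2 + 4s + 3: two numbers with sum -4 and product 3 are -1 and -3, so s^2 + 4s + 3 = (s + 1)(s + 3).
Hence p(s) = (s + 1) (s + 3), with roots -3, -1.
The eigenvalues -3, -1 are distinct and real, so A is diagonalisable and x(t) = e^{At} x(0) = V diag(e^{λ_i t}) V^{-1} x(0), where the columns of V are the eigenvectors.
λ = -3: A - (-3)I = [[-6, -8], [6, 8]]. Row 1 gives (-6)·v1 + (-8)·v2 = 0, so take v_1 = [-4, 3]^T.
λ = -1: A - (-1)I = [[-8, -8], [6, 6]]. Row 1 gives (-8)·v1 + (-8)·v2 = 0, so take v_2 = [-1, 1]^T.
V = [v_1 v_2] = [[-4, -1], [3, 1]] has det V = -1, so V^{-1} = adj(V)/det V = [[-1, -1], [3, 4]].
Modal coordinates z(0) = V^{-1} x(0): (-1)·(-3) + (-1)·0 = 3; 3·(-3) + 4·0 = -9; so z(0) = [3, -9]^T.
x_1(t) = Σ_i (v_i)_1 · z_i(0) · e^{λ_i t} (row 1 of V times the modal terms).
x_1(0.25) = (-4)·3·e^{-3·0.25} + (-1)·(-9)·e^{-1·0.25} = (-12)·0.472367 + 9·0.778801 = 1.3408.

1.3408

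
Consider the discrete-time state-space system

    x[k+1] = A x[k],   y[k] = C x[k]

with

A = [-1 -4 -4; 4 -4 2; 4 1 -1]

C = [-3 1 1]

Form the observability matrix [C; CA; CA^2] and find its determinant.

CA = [[11, 9, 13]]
CA^2 = [[77, -67, -39]]
Observability matrix O = [C; CA; CA^2] = [[-3, 1, 1], [11, 9, 13], [77, -67, -39]]
Expanding along the first row, det(O) = (-3)·(9·(-39) - 13·(-67)) - 1·(11·(-39) - 13·77) + 1·(11·(-67) - 9·77) = (-3)·520 - 1·(-1430) + 1·(-1430) = -1560
Since det(O) ≠ 0, rank(O) = 3 and the system is completely observable.

-1560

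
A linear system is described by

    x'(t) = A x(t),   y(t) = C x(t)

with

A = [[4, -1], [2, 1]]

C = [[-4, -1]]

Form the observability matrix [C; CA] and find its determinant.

CA = [[-18, 3]]
Observability matrix O = [C; CA] = [[-4, -1], [-18, 3]]
det(O) = (-4)·3 - (-1)·(-18) = -12 - 18 = -30
Since det(O) ≠ 0, rank(O) = 2 and the system is completely observable.

-30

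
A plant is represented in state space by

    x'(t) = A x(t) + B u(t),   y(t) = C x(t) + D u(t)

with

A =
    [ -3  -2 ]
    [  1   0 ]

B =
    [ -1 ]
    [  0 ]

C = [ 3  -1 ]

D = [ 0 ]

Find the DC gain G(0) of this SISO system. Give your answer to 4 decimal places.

G(0) = C(-A)^{-1}B + D = -C A^{-1} B + D.
det A = 2, so A^{-1} = (1/2)·adj(A) = [[0, 1], [-1/2, -3/2]]
A^{-1} B = [0, 1/2]^T
C A^{-1} B = -1/2
G(0) = D - C A^{-1} B = 0 - (-1/2) = 1/2 ≈ 0.5000

0.5000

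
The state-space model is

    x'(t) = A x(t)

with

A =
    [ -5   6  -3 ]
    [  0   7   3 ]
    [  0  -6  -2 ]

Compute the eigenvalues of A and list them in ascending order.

-5, 1, 4

det(sI - A) = s^3 - (tr A)s^2 + (M11 + M22 + M33)s - det A, where Mii is the 2×2 principal minor of A obtained by deleting row i and column i.
tr A = (-5) + 7 + (-2) = 0; M11 = 7·(-2) - 3·(-6) = -14 - (-18) = 4; M22 = (-5)·(-2) - (-3)·0 = 10 - 0 = 10; M33 = (-5)·7 - 6·0 = -35 - 0 = -35; sum of minors = -21.
det A = (-5)·(7·(-2) - 3·(-6)) - 6·(0·(-2) - 3·0) + (-3)·(0·(-6) - 7·0) = (-5)·4 - 6·0 + (-3)·0 = -20.
So p(s) = det(sI - A) = s^3 - 21s + 20.
Rational-root test: any integer root divides 20. Testing small divisors, s = 1 works: p(1) = 1 + 0 + (-21) + 20 = 0, so (s - 1) is a factor.
Dividing, p(s) = (s - 1)(s^2 + s - 20).
Factor s^2 + s - 20: two numbers with sum -1 and product -20 are 4 and -5, so s^2 + s - 20 = (s - 4)(s + 5).
Hence p(s) = (s - 4) (s - 1) (s + 5), with roots -5, 1, 4.
At least one eigenvalue has non-negative real part, so the system is not asymptotically stable.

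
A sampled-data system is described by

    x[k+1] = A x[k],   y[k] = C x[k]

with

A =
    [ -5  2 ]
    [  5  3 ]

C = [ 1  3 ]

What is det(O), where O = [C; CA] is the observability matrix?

CA = [[10, 11]]
Observability matrix O = [C; CA] = [[1, 3], [10, 11]]
det(O) = 1·11 - 3·10 = 11 - 30 = -19
Since det(O) ≠ 0, rank(O) = 2 and the system is completely observable.

-19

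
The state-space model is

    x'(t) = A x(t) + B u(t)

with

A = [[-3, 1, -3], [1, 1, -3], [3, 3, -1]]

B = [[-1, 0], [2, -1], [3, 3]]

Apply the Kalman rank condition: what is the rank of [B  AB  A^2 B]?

3

AB = [[-4, -10], [-8, -10], [0, -6]]
A^2B = [[4, 38], [-12, -2], [-36, -54]]
Controllability matrix C = [B  AB  A^2B] = [[-1, 0, -4, -10, 4, 38], [2, -1, -8, -10, -12, -2], [3, 3, 0, -6, -36, -54]]
Take the 3×3 submatrix of C formed by columns 1, 2, 3: [[-1, 0, -4], [2, -1, -8], [3, 3, 0]]. Its determinant is (-1)·((-1)·0 - (-8)·3) - 0·(2·0 - (-8)·3) + (-4)·(2·3 - (-1)·3) = (-1)·24 - 0·24 + (-4)·9 = -60 ≠ 0.
So rank(C) ≥ 3; since C has 3 rows, rank(C) = 3.
rank(C) = 3 = n, so the pair (A, B) is completely controllable.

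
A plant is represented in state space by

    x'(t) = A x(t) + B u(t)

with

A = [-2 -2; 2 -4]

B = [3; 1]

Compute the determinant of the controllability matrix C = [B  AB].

14

AB = [[-8], [2]]
Controllability matrix C = [B  AB] = [[3, -8], [1, 2]]
det(C) = 3·2 - (-8)·1 = 6 - (-8) = 14
Since det(C) ≠ 0, rank(C) = 2 and the system is completely controllable.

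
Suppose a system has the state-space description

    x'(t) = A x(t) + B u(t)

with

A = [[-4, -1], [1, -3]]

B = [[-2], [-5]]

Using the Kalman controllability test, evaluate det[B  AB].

39

AB = [[13], [13]]
Controllability matrix C = [B  AB] = [[-2, 13], [-5, 13]]
det(C) = (-2)·13 - 13·(-5) = -26 - (-65) = 39
Since det(C) ≠ 0, rank(C) = 2 and the system is completely controllable.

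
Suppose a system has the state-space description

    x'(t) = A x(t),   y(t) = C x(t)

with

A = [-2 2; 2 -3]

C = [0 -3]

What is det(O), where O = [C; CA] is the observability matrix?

-18

CA = [[-6, 9]]
Observability matrix O = [C; CA] = [[0, -3], [-6, 9]]
det(O) = 0·9 - (-3)·(-6) = 0 - 18 = -18
Since det(O) ≠ 0, rank(O) = 2 and the system is completely observable.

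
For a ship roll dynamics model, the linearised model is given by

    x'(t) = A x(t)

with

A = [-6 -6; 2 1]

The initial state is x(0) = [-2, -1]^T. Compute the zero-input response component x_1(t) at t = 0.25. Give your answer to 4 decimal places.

0.6652

det(sI - A) = s^2 - (tr A)s + det A, with tr A = (-6) + 1 = -5 and det A = (-6)·1 - (-6)·2 = -6 - (-12) = 6.
So p(s) = det(sI - A) = s^2 + 5s + 6.
Factor s^2 + 5s + 6: two numbers with sum -5 and product 6 are -2 and -3, so s^2 + 5s + 6 = (s + 2)(s + 3).
Hence p(s) = (s + 2) (s + 3), with roots -3, -2.
The eigenvalues -3, -2 are distinct and real, so A is diagonalisable and x(t) = e^{At} x(0) = V diag(e^{λ_i t}) V^{-1} x(0), where the columns of V are the eigenvectors.
λ = -3: A - (-3)I = [[-3, -6], [2, 4]]. Row 1 gives (-3)·v1 + (-6)·v2 = 0, so take v_1 = [2, -1]^T.
λ = -2: A - (-2)I = [[-4, -6], [2, 3]]. Row 1 gives (-4)·v1 + (-6)·v2 = 0, so take v_2 = [-3, 2]^T.
V = [v_1 v_2] = [[2, -3], [-1, 2]] has det V = 1, so V^{-1} = adj(V)/det V = [[2, 3], [1, 2]].
Modal coordinates z(0) = V^{-1} x(0): 2·(-2) + 3·(-1) = -7; 1·(-2) + 2·(-1) = -4; so z(0) = [-7, -4]^T.
x_1(t) = Σ_i (v_i)_1 · z_i(0) · e^{λ_i t} (row 1 of V times the modal terms).
x_1(0.25) = 2·(-7)·e^{-3·0.25} + (-3)·(-4)·e^{-2·0.25} = (-14)·0.472367 + 12·0.606531 = 0.6652.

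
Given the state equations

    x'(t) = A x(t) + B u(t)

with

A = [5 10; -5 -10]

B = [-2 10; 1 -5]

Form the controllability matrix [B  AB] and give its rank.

AB = [[0, 0], [0, 0]]
Controllability matrix C = [B  AB] = [[-2, 10, 0, 0], [1, -5, 0, 0]]
Every column of C is a scalar multiple of column 1 = [-2, 1] (multipliers 1, -5, 0, 0), so the columns span a one-dimensional space.
C ≠ 0, hence rank(C) = 1.
rank(C) = 1 < n = 2, so the pair (A, B) is not completely controllable.

1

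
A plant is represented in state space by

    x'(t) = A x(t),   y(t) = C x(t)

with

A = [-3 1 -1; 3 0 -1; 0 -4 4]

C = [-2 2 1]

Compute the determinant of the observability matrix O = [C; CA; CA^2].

CA = [[12, -6, 4]]
CA^2 = [[-54, -4, 10]]
Observability matrix O = [C; CA; CA^2] = [[-2, 2, 1], [12, -6, 4], [-54, -4, 10]]
Expanding along the first row, det(O) = (-2)·((-6)·10 - 4·(-4)) - 2·(12·10 - 4·(-54)) + 1·(12·(-4) - (-6)·(-54)) = (-2)·(-44) - 2·336 + 1·(-372) = -956
Since det(O) ≠ 0, rank(O) = 3 and the system is completely observable.

-956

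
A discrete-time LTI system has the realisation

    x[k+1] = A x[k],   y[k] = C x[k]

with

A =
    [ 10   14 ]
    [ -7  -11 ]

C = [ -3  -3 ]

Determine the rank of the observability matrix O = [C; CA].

1

CA = [[-9, -9]]
Observability matrix O = [C; CA] = [[-3, -3], [-9, -9]]
Every row of O is a scalar multiple of row 1 = [-3, -3] (multipliers 1, 3), so the rows span a one-dimensional space.
O ≠ 0, hence rank(O) = 1.
rank(O) = 1 < n = 2, so the pair (A, C) is not completely observable.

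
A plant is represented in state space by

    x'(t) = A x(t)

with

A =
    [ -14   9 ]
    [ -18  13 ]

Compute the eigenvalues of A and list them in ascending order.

det(sI - A) = s^2 - (tr A)s + det A, with tr A = (-14) + 13 = -1 and det A = (-14)·13 - 9·(-18) = -182 - (-162) = -20.
So p(s) = det(sI - A) = s^2 + s - 20.
Factor s^2 + s - 20: two numbers with sum -1 and product -20 are 4 and -5, so s^2 + s - 20 = (s - 4)(s + 5).
Hence p(s) = (s - 4) (s + 5), with roots -5, 4.
At least one eigenvalue has non-negative real part, so the system is not asymptotically stable.

-5, 4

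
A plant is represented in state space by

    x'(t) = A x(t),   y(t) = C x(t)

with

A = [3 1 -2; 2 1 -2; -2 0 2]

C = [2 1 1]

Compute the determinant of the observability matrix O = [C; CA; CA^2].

CA = [[6, 3, -4]]
CA^2 = [[32, 9, -26]]
Observability matrix O = [C; CA; CA^2] = [[2, 1, 1], [6, 3, -4], [32, 9, -26]]
Expanding along the first row, det(O) = 2·(3·(-26) - (-4)·9) - 1·(6·(-26) - (-4)·32) + 1·(6·9 - 3·32) = 2·(-42) - 1·(-28) + 1·(-42) = -98
Since det(O) ≠ 0, rank(O) = 3 and the system is completely observable.

-98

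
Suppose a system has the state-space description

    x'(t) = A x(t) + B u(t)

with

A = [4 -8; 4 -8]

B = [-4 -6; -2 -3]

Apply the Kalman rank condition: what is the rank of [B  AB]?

AB = [[0, 0], [0, 0]]
Controllability matrix C = [B  AB] = [[-4, -6, 0, 0], [-2, -3, 0, 0]]
Every column of C is a scalar multiple of column 1 = [-4, -2] (multipliers 1, 3/2, 0, 0), so the columns span a one-dimensional space.
C ≠ 0, hence rank(C) = 1.
rank(C) = 1 < n = 2, so the pair (A, B) is not completely controllable.

1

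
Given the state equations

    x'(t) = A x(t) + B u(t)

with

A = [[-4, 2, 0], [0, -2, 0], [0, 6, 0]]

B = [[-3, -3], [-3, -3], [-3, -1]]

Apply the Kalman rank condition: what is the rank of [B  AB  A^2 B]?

AB = [[6, 6], [6, 6], [-18, -18]]
A^2B = [[-12, -12], [-12, -12], [36, 36]]
Controllability matrix C = [B  AB  A^2B] = [[-3, -3, 6, 6, -12, -12], [-3, -3, 6, 6, -12, -12], [-3, -1, -18, -18, 36, 36]]
The rows r1, r2, r3 of C are linearly dependent: -r1 + r2 = 0 (check each entry), so rank(C) ≤ 2.
The 2×2 minor from rows 1, 3, columns 1, 2 is (-3)·(-1) - (-3)·(-3) = 3 - 9 = -6 ≠ 0, so rank(C) = 2.
rank(C) = 2 < n = 3, so the pair (A, B) is not completely controllable.

2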